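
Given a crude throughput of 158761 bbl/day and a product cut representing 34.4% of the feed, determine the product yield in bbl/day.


Crude throughput = 158761 bbl/day
Fraction yield = 34.4%
yield = throughput * fraction / 100
yield = 158761 * 34.4 / 100 = 54613.784

54613.784 bbl/day


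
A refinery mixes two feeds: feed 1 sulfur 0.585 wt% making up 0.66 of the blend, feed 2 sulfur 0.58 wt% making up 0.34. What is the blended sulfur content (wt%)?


Linear sulfur blending: S_blend = x1*S1 + x2*S2
Contribution 1: 0.66 * 0.585 = 0.3861 wt%
Contribution 2: 0.34 * 0.58 = 0.1972 wt%
S_blend = 0.3861 + 0.1972 = 0.5833

0.5833 wt%


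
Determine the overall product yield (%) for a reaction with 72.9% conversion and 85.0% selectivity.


Overall yield = conversion (%) * selectivity (%) / 100
Conversion = 72.9%, Selectivity = 85.0%
Y = 72.9 * 85.0 / 100
= 61.965 %

61.965 %


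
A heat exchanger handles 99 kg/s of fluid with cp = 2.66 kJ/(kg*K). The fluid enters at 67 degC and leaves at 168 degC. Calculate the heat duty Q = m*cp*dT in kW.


Q = m_dot * cp * delta_T
delta_T = 168 - 67 = 101 K
Q = 99 * 2.66 * 101
= 263.34 * 101
= 26597.34 kW

26597.34 kW


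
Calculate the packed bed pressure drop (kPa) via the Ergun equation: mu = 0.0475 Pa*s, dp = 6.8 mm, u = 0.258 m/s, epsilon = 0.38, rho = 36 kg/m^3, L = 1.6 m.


dp = 6.8 mm = 0.0068 m
Viscous term = 150*0.0475*0.258*(1-0.38)^2 / (0.0068^2*0.38^3) = 278496
Inertial term = 1.75*36*0.258^2*(1-0.38) / (0.0068*0.38^3) = 6968.06
dP/L = 278496 + 6968.06 = 285464 Pa/m
dP = 285464 * 1.6 / 1000 = 456.7 kPa

456.7 kPa


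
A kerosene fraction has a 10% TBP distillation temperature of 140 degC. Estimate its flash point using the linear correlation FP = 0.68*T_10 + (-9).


FP = 0.68 * 140 + (-9) = 86.2

86.2 degC


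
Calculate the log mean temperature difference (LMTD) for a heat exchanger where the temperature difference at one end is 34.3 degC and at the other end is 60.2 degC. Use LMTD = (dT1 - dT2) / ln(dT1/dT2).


LMTD = (dT1 - dT2) / ln(dT1/dT2)
= (34.3 - 60.2) / ln(34.3 / 60.2) = -25.9 / -0.562527 = 46.04

46.04 degC


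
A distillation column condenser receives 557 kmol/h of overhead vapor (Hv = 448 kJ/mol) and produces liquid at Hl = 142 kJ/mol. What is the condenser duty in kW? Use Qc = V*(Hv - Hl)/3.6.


Qc = 557 * (448 - 142) / 3.6 = 557 * 306 / 3.6 = 47340

47340 kW


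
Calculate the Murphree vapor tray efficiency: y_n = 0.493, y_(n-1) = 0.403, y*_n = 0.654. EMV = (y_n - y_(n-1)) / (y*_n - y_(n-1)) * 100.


Murphree vapor efficiency: EMV = (y_n - y_(n-1)) / (y*_n - y_(n-1)) * 100
EMV = (0.493 - 0.403) / (0.654 - 0.403) * 100 = 0.09 / 0.251 * 100 = 35.86

35.86 %


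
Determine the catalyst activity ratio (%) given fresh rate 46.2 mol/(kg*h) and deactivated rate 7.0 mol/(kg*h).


Activity (%) = (rate_used / rate_fresh) * 100
rate_used = 7.0, rate_fresh = 46.2
= (7.0 / 46.2) * 100
= 0.1515 * 100 = 15.15

15.15 %


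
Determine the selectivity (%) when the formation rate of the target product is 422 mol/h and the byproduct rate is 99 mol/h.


Selectivity = desired / (desired + undesired) * 100
Total products = 422 + 99 = 521 mol/h
S = 422 / 521 * 100
= 0.8100 * 100
= 81.00 %

81.00 %


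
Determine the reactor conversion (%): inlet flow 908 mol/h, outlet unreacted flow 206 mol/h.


X = (F_in - F_out) / F_in * 100
Moles reacted = 908 - 206 = 702
X = 702 / 908 * 100
= 0.7731 * 100
= 77.31 %

77.31 %


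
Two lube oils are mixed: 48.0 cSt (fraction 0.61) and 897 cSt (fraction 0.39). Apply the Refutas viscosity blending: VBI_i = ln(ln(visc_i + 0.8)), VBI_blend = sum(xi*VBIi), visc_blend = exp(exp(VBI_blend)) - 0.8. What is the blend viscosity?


Refutas method: VBN_i = 14.534*ln(ln(visc_i + 0.8)) + 10.975, blended linearly by mass fraction; since VBN is linear in VBI_i = ln(ln(visc_i + 0.8)) and the fractions sum to 1, blend VBI directly: visc = exp(exp(VBI_blend)) - 0.8
VBI_1 = ln(ln(48.0 + 0.8)) = 1.35783
VBI_2 = ln(ln(897 + 0.8)) = 1.91691
VBI_blend = 0.61 * 1.35783 + 0.39 * 1.91691 = 1.57587
visc_blend = exp(exp(1.57587)) - 0.8 = 125.0

125.0 cSt


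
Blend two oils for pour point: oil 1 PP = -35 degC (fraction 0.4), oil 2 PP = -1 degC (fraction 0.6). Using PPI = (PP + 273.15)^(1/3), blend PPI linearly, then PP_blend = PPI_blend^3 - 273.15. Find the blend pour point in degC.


PPI_1 = (-35 + 273.15)^(1/3) = 6.198456
PPI_2 = (-1 + 273.15)^(1/3) = 6.480414
PPI_blend = 0.4 * 6.198456 + 0.6 * 6.480414 = 6.367631
PP_blend = 6.367631^3 - 273.15 = 258.1866 - 273.15 = -14.96

-14.96 degC


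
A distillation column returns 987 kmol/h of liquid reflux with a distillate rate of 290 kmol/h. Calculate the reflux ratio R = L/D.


Reflux ratio definition: R = L / D (liquid returned / distillate withdrawn)
L = 987 kmol/h, D = 290 kmol/h
R = 987 / 290 = 3.403

3.403


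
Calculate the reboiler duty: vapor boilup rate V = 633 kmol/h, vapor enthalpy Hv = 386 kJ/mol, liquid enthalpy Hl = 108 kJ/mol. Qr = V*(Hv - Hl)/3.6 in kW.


Qr = 633 * (386 - 108) / 3.6 = 633 * 278 / 3.6 = 48880

48880 kW


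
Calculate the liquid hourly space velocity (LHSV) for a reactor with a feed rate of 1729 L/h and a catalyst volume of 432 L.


LHSV = volumetric feed rate / catalyst volume
= 1729 L/h / 432 L
= 4.002 h^-1

4.002 h^-1


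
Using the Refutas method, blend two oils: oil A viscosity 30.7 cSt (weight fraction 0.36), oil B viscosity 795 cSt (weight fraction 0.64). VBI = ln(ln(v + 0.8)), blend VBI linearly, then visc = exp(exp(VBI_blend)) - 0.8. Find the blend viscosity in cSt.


Refutas method: VBN_i = 14.534*ln(ln(visc_i + 0.8)) + 10.975, blended linearly by mass fraction; since VBN is linear in VBI_i = ln(ln(visc_i + 0.8)) and the fractions sum to 1, blend VBI directly: visc = exp(exp(VBI_blend)) - 0.8
VBI_1 = ln(ln(30.7 + 0.8)) = 1.23837
VBI_2 = ln(ln(795 + 0.8)) = 1.89902
VBI_blend = 0.36 * 1.23837 + 0.64 * 1.89902 = 1.66119
visc_blend = exp(exp(1.66119)) - 0.8 = 192.8

192.8 cSt


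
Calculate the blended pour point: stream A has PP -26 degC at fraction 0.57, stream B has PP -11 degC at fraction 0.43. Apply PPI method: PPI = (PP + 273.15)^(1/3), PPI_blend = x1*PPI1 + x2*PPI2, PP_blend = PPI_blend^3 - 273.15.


PPI_1 = (-26 + 273.15)^(1/3) = 6.275575
PPI_2 = (-11 + 273.15)^(1/3) = 6.400049
PPI_blend = 0.57 * 6.275575 + 0.43 * 6.400049 = 6.329099
PP_blend = 6.329099^3 - 273.15 = 253.5278 - 273.15 = -19.62

-19.62 degC


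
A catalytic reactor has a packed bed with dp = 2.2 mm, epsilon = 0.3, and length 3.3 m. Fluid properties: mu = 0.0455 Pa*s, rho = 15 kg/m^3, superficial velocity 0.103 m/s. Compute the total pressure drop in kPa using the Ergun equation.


dp = 2.2 mm = 0.0022 m
Viscous term = 150*0.0455*0.103*(1-0.3)^2 / (0.0022^2*0.3^3) = 2635890
Inertial term = 1.75*15*0.103^2*(1-0.3) / (0.0022*0.3^3) = 3281.82
dP/L = 2635890 + 3281.82 = 2639170 Pa/m
dP = 2639170 * 3.3 / 1000 = 8709 kPa

8709 kPa


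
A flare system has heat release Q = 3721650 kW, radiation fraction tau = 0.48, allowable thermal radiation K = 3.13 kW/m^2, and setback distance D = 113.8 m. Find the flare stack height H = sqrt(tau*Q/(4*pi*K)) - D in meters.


tau*Q/(4*pi*K) = 0.48 * 3721650 / (4 * pi * 3.13) = 45417.4
sqrt(45417.4) = 213.114
H = 213.114 - 113.8 = 99.31

99.31 m


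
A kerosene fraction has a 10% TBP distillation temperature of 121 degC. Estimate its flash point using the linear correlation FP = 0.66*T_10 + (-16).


FP = 0.66 * 121 + (-16) = 63.86

63.86 degC


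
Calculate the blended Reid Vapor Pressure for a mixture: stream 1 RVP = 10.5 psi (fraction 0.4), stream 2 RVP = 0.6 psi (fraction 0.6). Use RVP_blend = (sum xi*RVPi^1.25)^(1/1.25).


Chevron index: RVP_blend = (sum xi*RVPi^1.25)^(1/1.25)
RVP^1.25 terms: 0.4 * 10.5^1.25 + 0.6 * 0.6^1.25 = 7.87727
RVP_blend = 7.87727^(1/1.25) = 5.213

5.213 psi


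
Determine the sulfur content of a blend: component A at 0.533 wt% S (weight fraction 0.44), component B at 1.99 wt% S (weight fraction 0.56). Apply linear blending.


Linear sulfur blending: S_blend = x1*S1 + x2*S2
Contribution 1: 0.44 * 0.533 = 0.23452 wt%
Contribution 2: 0.56 * 1.99 = 1.1144 wt%
S_blend = 0.23452 + 1.1144 = 1.34892

1.34892 wt%


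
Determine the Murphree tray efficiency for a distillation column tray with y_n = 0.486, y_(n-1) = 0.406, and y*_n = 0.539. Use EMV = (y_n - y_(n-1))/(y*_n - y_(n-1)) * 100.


Murphree vapor efficiency: EMV = (y_n - y_(n-1)) / (y*_n - y_(n-1)) * 100
EMV = (0.486 - 0.406) / (0.539 - 0.406) * 100 = 0.08 / 0.133 * 100 = 60.15

60.15 %


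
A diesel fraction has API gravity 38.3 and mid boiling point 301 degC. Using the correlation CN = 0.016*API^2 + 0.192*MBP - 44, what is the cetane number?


CN = 0.016 * 38.3^2 + 0.192 * 301 - 44
CN = 23.47024 + 57.792 - 44 = 37.26224

37.26224


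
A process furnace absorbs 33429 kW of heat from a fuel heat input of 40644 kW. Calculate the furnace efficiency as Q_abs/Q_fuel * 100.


Furnace efficiency = Q_absorbed / Q_fuel * 100
= 33429 / 40644 * 100 = 82.25

82.25 %


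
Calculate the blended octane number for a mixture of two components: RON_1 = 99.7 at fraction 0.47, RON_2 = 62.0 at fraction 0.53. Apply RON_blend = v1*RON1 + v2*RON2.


Linear blending: RON_blend = sum(vi * RONi)
Contribution 1: 0.47 * 99.7 = 46.859
Contribution 2: 0.53 * 62.0 = 32.86
RON_blend = 46.859 + 32.86 = 79.719

79.719


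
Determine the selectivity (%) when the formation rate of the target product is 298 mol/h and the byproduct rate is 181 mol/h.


Selectivity = desired / (desired + undesired) * 100
Total products = 298 + 181 = 479 mol/h
S = 298 / 479 * 100
= 0.6221 * 100
= 62.21 %

62.21 %


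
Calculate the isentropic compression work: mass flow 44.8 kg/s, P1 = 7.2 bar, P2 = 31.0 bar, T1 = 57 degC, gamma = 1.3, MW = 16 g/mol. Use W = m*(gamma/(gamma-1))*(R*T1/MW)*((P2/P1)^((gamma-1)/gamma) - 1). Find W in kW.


Isentropic work: W = m*(gamma/(gamma-1))*(R*T1/MW)*((P2/P1)^((gamma-1)/gamma) - 1)
T1 = 57 + 273.15 = 330.15 K
Pressure ratio = 31.0 / 7.2 = 4.30556
Exponent = (1.3 - 1)/1.3 = 0.230769
(P2/P1)^exp - 1 = 4.30556^0.230769 - 1 = 0.400601
W = 44.8 * 1.3 / 0.3 * 8.314 * 330.15 / 16 * 0.400601 = 13340

13340 kW


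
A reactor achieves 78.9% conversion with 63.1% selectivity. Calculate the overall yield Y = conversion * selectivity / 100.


Overall yield = conversion (%) * selectivity (%) / 100
Conversion = 78.9%, Selectivity = 63.1%
Y = 78.9 * 63.1 / 100
= 49.7859 %

49.7859 %


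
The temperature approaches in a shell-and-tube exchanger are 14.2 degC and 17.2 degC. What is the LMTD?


LMTD = (dT1 - dT2) / ln(dT1/dT2)
= (14.2 - 17.2) / ln(14.2 / 17.2) = -3 / -0.191667 = 15.65

15.65 degC


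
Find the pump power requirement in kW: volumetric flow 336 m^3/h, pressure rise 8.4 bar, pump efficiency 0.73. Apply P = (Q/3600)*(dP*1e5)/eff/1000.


Q = 336 / 3600 = 0.0933333 m^3/s
P = 0.0933333 * (8.4 * 1e5) / 0.73 / 1000 = 107.4

107.4 kW


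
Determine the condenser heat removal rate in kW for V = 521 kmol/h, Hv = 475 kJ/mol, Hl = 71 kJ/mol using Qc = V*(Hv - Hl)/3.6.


Qc = 521 * (475 - 71) / 3.6 = 521 * 404 / 3.6 = 58470

58470 kW


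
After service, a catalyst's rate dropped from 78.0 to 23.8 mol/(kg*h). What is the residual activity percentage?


Activity (%) = (rate_used / rate_fresh) * 100
rate_used = 23.8, rate_fresh = 78.0
= (23.8 / 78.0) * 100
= 0.3051 * 100 = 30.51

30.51 %


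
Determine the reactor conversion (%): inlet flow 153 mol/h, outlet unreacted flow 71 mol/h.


X = (F_in - F_out) / F_in * 100
Moles reacted = 153 - 71 = 82
X = 82 / 153 * 100
= 0.5359 * 100
= 53.59 %

53.59 %


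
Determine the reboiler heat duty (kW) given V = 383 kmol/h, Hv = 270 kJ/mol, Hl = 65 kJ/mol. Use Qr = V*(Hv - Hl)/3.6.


Qr = 383 * (270 - 65) / 3.6 = 383 * 205 / 3.6 = 21810

21810 kW


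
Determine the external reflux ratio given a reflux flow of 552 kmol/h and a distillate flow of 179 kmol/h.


Reflux ratio definition: R = L / D (liquid returned / distillate withdrawn)
L = 552 kmol/h, D = 179 kmol/h
R = 552 / 179 = 3.084

3.084


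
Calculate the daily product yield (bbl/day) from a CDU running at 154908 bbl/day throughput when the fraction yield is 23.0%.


Crude throughput = 154908 bbl/day
Fraction yield = 23.0%
yield = throughput * fraction / 100
yield = 154908 * 23.0 / 100 = 35628.84

35628.84 bbl/day


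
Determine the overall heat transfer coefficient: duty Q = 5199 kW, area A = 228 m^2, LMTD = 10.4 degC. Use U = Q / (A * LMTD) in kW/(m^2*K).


From Q = U*A*LMTD, U = Q / (A * LMTD)
U = 5199 / (228 * 10.4) = 5199 / 2371.2 = 2.193

2.193 kW/(m^2*K)


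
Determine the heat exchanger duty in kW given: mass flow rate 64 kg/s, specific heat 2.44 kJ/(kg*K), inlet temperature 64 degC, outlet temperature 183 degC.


Q = m_dot * cp * delta_T
delta_T = 183 - 64 = 119 K
Q = 64 * 2.44 * 119
= 156.16 * 119
= 18583.04 kW

18583.04 kW


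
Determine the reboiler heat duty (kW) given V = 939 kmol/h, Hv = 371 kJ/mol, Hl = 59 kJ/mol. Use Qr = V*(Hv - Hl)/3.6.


Qr = 939 * (371 - 59) / 3.6 = 939 * 312 / 3.6 = 81380

81380 kW


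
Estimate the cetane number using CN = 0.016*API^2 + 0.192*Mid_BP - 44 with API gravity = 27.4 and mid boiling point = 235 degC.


CN = 0.016 * 27.4^2 + 0.192 * 235 - 44
CN = 12.01216 + 45.12 - 44 = 13.13216

13.13216


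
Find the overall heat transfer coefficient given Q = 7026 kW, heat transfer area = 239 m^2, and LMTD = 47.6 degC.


From Q = U*A*LMTD, U = Q / (A * LMTD)
U = 7026 / (239 * 47.6) = 7026 / 11376.4 = 0.6176

0.6176 kW/(m^2*K)


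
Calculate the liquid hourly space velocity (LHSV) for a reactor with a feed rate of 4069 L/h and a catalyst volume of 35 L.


LHSV = volumetric feed rate / catalyst volume
= 4069 L/h / 35 L
= 116.3 h^-1

116.3 h^-1


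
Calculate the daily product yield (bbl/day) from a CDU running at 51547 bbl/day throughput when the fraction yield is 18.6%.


Crude throughput = 51547 bbl/day
Fraction yield = 18.6%
yield = throughput * fraction / 100
yield = 51547 * 18.6 / 100 = 9587.742

9587.742 bbl/day


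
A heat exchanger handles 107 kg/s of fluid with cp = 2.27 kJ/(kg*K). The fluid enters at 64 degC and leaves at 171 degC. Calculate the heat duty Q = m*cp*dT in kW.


Q = m_dot * cp * delta_T
delta_T = 171 - 64 = 107 K
Q = 107 * 2.27 * 107
= 242.89 * 107
= 25989.23 kW

25989.23 kW


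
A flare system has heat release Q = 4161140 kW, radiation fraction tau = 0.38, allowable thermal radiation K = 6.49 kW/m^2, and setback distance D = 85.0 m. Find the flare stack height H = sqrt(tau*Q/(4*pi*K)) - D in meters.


tau*Q/(4*pi*K) = 0.38 * 4161140 / (4 * pi * 6.49) = 19388.4
sqrt(19388.4) = 139.242
H = 139.242 - 85.0 = 54.24

54.24 m


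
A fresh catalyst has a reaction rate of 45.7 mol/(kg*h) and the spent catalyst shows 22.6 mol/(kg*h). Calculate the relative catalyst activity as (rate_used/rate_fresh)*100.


Activity (%) = (rate_used / rate_fresh) * 100
rate_used = 22.6, rate_fresh = 45.7
= (22.6 / 45.7) * 100
= 0.4945 * 100 = 49.45

49.45 %


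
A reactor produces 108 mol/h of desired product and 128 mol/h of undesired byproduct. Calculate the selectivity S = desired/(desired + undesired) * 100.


Selectivity = desired / (desired + undesired) * 100
Total products = 108 + 128 = 236 mol/h
S = 108 / 236 * 100
= 0.4576 * 100
= 45.76 %

45.76 %


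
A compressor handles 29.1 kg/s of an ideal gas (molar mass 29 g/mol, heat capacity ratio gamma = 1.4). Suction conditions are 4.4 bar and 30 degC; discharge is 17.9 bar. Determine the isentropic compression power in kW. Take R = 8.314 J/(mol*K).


Isentropic work: W = m*(gamma/(gamma-1))*(R*T1/MW)*((P2/P1)^((gamma-1)/gamma) - 1)
T1 = 30 + 273.15 = 303.15 K
Pressure ratio = 17.9 / 4.4 = 4.06818
Exponent = (1.4 - 1)/1.4 = 0.285714
(P2/P1)^exp - 1 = 4.06818^0.285714 - 1 = 0.493187
W = 29.1 * 1.4 / 0.4 * 8.314 * 303.15 / 29 * 0.493187 = 4366

4366 kW


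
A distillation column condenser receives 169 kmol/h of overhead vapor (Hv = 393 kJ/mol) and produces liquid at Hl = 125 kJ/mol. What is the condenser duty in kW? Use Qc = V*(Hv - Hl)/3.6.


Qc = 169 * (393 - 125) / 3.6 = 169 * 268 / 3.6 = 12580

12580 kW


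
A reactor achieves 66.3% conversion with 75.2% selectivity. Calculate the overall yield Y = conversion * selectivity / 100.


Overall yield = conversion (%) * selectivity (%) / 100
Conversion = 66.3%, Selectivity = 75.2%
Y = 66.3 * 75.2 / 100
= 49.8576 %

49.8576 %


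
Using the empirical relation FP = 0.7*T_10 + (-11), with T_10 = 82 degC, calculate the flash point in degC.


FP = 0.7 * 82 + (-11) = 46.4

46.4 degC


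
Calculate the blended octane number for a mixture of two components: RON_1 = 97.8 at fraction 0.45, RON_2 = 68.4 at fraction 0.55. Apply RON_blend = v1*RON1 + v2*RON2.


Linear blending: RON_blend = sum(vi * RONi)
Contribution 1: 0.45 * 97.8 = 44.01
Contribution 2: 0.55 * 68.4 = 37.62
RON_blend = 44.01 + 37.62 = 81.63

81.63


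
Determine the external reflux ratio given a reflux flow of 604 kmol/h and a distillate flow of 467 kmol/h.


Reflux ratio definition: R = L / D (liquid returned / distillate withdrawn)
L = 604 kmol/h, D = 467 kmol/h
R = 604 / 467 = 1.293

1.293


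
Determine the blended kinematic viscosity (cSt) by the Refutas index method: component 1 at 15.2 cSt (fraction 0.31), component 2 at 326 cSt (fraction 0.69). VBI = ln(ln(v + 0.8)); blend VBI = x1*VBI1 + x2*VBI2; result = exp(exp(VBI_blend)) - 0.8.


Refutas method: VBN_i = 14.534*ln(ln(visc_i + 0.8)) + 10.975, blended linearly by mass fraction; since VBN is linear in VBI_i = ln(ln(visc_i + 0.8)) and the fractions sum to 1, blend VBI directly: visc = exp(exp(VBI_blend)) - 0.8
VBI_1 = ln(ln(15.2 + 0.8)) = 1.01978
VBI_2 = ln(ln(326 + 0.8)) = 1.75602
VBI_blend = 0.31 * 1.01978 + 0.69 * 1.75602 = 1.52779
visc_blend = exp(exp(1.52779)) - 0.8 = 99.48

99.48 cSt


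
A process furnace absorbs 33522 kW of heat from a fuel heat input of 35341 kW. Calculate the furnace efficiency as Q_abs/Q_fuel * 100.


Furnace efficiency = Q_absorbed / Q_fuel * 100
= 33522 / 35341 * 100 = 94.85

94.85 %


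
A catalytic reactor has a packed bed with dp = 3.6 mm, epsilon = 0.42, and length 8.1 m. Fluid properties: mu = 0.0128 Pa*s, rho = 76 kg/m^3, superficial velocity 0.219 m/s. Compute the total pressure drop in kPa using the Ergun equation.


dp = 3.6 mm = 0.0036 m
Viscous term = 150*0.0128*0.219*(1-0.42)^2 / (0.0036^2*0.42^3) = 147316
Inertial term = 1.75*76*0.219^2*(1-0.42) / (0.0036*0.42^3) = 13871.3
dP/L = 147316 + 13871.3 = 161187 Pa/m
dP = 161187 * 8.1 / 1000 = 1306 kPa

1306 kPa


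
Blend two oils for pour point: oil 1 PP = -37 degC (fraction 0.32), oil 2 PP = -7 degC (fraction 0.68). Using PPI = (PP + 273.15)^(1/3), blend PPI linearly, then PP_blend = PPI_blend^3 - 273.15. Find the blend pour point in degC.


PPI_1 = (-37 + 273.15)^(1/3) = 6.181056
PPI_2 = (-7 + 273.15)^(1/3) = 6.432436
PPI_blend = 0.32 * 6.181056 + 0.68 * 6.432436 = 6.351994
PP_blend = 6.351994^3 - 273.15 = 256.2892 - 273.15 = -16.86

-16.86 degC


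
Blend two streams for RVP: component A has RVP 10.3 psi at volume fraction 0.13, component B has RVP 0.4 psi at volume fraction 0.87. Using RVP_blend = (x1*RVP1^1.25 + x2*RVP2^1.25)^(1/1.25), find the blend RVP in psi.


Chevron index: RVP_blend = (sum xi*RVPi^1.25)^(1/1.25)
RVP^1.25 terms: 0.13 * 10.3^1.25 + 0.87 * 0.4^1.25 = 2.67553
RVP_blend = 2.67553^(1/1.25) = 2.197

2.197 psi


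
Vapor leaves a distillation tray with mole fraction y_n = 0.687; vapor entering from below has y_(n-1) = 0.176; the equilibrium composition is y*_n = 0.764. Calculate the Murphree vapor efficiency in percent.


Murphree vapor efficiency: EMV = (y_n - y_(n-1)) / (y*_n - y_(n-1)) * 100
EMV = (0.687 - 0.176) / (0.764 - 0.176) * 100 = 0.511 / 0.588 * 100 = 86.90

86.90 %


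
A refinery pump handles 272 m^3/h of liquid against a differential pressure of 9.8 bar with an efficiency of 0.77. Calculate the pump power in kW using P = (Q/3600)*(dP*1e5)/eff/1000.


Q = 272 / 3600 = 0.0755556 m^3/s
P = 0.0755556 * (9.8 * 1e5) / 0.77 / 1000 = 96.16

96.16 kW


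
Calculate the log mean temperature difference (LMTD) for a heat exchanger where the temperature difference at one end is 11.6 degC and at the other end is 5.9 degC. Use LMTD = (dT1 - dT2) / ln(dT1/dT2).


LMTD = (dT1 - dT2) / ln(dT1/dT2)
= (11.6 - 5.9) / ln(11.6 / 5.9) = 5.7 / 0.676053 = 8.431

8.431 degC


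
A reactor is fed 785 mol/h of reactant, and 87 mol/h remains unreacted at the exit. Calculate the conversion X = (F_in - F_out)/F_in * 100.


X = (F_in - F_out) / F_in * 100
Moles reacted = 785 - 87 = 698
X = 698 / 785 * 100
= 0.8892 * 100
= 88.92 %

88.92 %


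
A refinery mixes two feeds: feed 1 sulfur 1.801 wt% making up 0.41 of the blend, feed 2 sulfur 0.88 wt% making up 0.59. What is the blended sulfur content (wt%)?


Linear sulfur blending: S_blend = x1*S1 + x2*S2
Contribution 1: 0.41 * 1.801 = 0.73841 wt%
Contribution 2: 0.59 * 0.88 = 0.5192 wt%
S_blend = 0.73841 + 0.5192 = 1.25761

1.25761 wt%


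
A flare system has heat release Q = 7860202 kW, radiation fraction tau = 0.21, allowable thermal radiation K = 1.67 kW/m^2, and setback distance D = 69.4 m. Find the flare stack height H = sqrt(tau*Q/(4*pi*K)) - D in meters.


tau*Q/(4*pi*K) = 0.21 * 7860202 / (4 * pi * 1.67) = 78655.1
sqrt(78655.1) = 280.455
H = 280.455 - 69.4 = 211.1

211.1 m


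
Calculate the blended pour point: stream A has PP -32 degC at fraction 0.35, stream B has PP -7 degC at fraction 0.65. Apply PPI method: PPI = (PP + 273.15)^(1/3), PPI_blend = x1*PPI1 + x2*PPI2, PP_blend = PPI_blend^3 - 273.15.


PPI_1 = (-32 + 273.15)^(1/3) = 6.224375
PPI_2 = (-7 + 273.15)^(1/3) = 6.432436
PPI_blend = 0.35 * 6.224375 + 0.65 * 6.432436 = 6.359615
PP_blend = 6.359615^3 - 273.15 = 257.2127 - 273.15 = -15.94

-15.94 degC


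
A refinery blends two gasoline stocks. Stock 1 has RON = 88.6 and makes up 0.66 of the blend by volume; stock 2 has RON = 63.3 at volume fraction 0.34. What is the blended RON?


Linear blending: RON_blend = sum(vi * RONi)
Contribution 1: 0.66 * 88.6 = 58.476
Contribution 2: 0.34 * 63.3 = 21.522
RON_blend = 58.476 + 21.522 = 79.998

79.998


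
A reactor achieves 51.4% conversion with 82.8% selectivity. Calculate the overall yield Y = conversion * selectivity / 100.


Overall yield = conversion (%) * selectivity (%) / 100
Conversion = 51.4%, Selectivity = 82.8%
Y = 51.4 * 82.8 / 100
= 42.5592 %

42.5592 %


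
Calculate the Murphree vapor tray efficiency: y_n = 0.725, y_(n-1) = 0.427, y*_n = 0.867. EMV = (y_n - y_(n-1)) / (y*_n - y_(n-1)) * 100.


Murphree vapor efficiency: EMV = (y_n - y_(n-1)) / (y*_n - y_(n-1)) * 100
EMV = (0.725 - 0.427) / (0.867 - 0.427) * 100 = 0.298 / 0.44 * 100 = 67.73

67.73 %


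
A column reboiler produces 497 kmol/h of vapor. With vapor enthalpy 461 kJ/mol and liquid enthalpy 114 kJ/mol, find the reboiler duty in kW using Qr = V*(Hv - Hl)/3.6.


Qr = 497 * (461 - 114) / 3.6 = 497 * 347 / 3.6 = 47910

47910 kW


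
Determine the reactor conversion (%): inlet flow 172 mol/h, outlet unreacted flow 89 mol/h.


X = (F_in - F_out) / F_in * 100
Moles reacted = 172 - 89 = 83
X = 83 / 172 * 100
= 0.4826 * 100
= 48.26 %

48.26 %


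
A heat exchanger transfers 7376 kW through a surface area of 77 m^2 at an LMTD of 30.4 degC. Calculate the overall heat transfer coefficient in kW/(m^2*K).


From Q = U*A*LMTD, U = Q / (A * LMTD)
U = 7376 / (77 * 30.4) = 7376 / 2340.8 = 3.151

3.151 kW/(m^2*K)


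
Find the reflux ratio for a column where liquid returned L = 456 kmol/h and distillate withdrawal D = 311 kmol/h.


Reflux ratio definition: R = L / D (liquid returned / distillate withdrawn)
L = 456 kmol/h, D = 311 kmol/h
R = 456 / 311 = 1.466

1.466


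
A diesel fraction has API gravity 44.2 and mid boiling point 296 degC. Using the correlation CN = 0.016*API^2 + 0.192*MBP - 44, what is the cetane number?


CN = 0.016 * 44.2^2 + 0.192 * 296 - 44
CN = 31.25824 + 56.832 - 44 = 44.09024

44.09024


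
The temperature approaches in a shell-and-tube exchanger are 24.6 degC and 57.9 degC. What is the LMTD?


LMTD = (dT1 - dT2) / ln(dT1/dT2)
= (24.6 - 57.9) / ln(24.6 / 57.9) = -33.3 / -0.855971 = 38.90

38.90 degC


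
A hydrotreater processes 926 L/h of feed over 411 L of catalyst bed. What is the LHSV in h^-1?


LHSV = volumetric feed rate / catalyst volume
= 926 L/h / 411 L
= 2.253 h^-1

2.253 h^-1


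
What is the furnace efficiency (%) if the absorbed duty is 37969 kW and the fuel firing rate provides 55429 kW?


Furnace efficiency = Q_absorbed / Q_fuel * 100
= 37969 / 55429 * 100 = 68.50

68.50 %


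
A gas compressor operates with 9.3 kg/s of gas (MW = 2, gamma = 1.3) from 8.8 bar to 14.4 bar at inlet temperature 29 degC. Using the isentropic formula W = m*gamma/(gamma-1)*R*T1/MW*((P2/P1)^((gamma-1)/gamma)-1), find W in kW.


Isentropic work: W = m*(gamma/(gamma-1))*(R*T1/MW)*((P2/P1)^((gamma-1)/gamma) - 1)
T1 = 29 + 273.15 = 302.15 K
Pressure ratio = 14.4 / 8.8 = 1.63636
Exponent = (1.3 - 1)/1.3 = 0.230769
(P2/P1)^exp - 1 = 1.63636^0.230769 - 1 = 0.120357
W = 9.3 * 1.3 / 0.3 * 8.314 * 302.15 / 2 * 0.120357 = 6092

6092 kW


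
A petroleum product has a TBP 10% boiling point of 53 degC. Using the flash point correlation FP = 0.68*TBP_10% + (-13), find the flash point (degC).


FP = 0.68 * 53 + (-13) = 23.04

23.04 degC


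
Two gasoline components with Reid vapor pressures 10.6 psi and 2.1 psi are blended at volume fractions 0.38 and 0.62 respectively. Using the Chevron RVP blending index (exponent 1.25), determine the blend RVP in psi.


Chevron index: RVP_blend = (sum xi*RVPi^1.25)^(1/1.25)
RVP^1.25 terms: 0.38 * 10.6^1.25 + 0.62 * 2.1^1.25 = 8.83537
RVP_blend = 8.83537^(1/1.25) = 5.715

5.715 psi


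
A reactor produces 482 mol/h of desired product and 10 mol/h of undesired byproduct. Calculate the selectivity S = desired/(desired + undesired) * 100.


Selectivity = desired / (desired + undesired) * 100
Total products = 482 + 10 = 492 mol/h
S = 482 / 492 * 100
= 0.9797 * 100
= 97.97 %

97.97 %


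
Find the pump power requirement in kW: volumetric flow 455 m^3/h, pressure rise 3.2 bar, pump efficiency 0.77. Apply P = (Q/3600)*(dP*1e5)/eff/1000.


Q = 455 / 3600 = 0.126389 m^3/s
P = 0.126389 * (3.2 * 1e5) / 0.77 / 1000 = 52.53

52.53 kW


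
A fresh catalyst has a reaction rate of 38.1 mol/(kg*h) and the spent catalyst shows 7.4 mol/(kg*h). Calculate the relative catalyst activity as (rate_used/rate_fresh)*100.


Activity (%) = (rate_used / rate_fresh) * 100
rate_used = 7.4, rate_fresh = 38.1
= (7.4 / 38.1) * 100
= 0.1942 * 100 = 19.42

19.42 %


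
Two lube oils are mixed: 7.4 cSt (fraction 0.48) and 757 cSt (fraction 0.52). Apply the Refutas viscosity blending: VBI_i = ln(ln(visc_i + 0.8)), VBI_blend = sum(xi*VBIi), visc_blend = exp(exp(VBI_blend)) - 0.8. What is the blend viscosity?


Refutas method: VBN_i = 14.534*ln(ln(visc_i + 0.8)) + 10.975, blended linearly by mass fraction; since VBN is linear in VBI_i = ln(ln(visc_i + 0.8)) and the fractions sum to 1, blend VBI directly: visc = exp(exp(VBI_blend)) - 0.8
VBI_1 = ln(ln(7.4 + 0.8)) = 0.743904
VBI_2 = ln(ln(757 + 0.8)) = 1.89167
VBI_blend = 0.48 * 0.743904 + 0.52 * 1.89167 = 1.34074
visc_blend = exp(exp(1.34074)) - 0.8 = 44.89

44.89 cSt


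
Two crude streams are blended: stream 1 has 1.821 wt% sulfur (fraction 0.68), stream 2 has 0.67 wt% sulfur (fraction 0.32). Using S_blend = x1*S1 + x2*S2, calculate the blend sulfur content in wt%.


Linear sulfur blending: S_blend = x1*S1 + x2*S2
Contribution 1: 0.68 * 1.821 = 1.23828 wt%
Contribution 2: 0.32 * 0.67 = 0.2144 wt%
S_blend = 1.23828 + 0.2144 = 1.45268

1.45268 wt%


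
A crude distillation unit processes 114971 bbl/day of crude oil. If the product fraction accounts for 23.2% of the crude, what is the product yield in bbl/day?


Crude throughput = 114971 bbl/day
Fraction yield = 23.2%
yield = throughput * fraction / 100
yield = 114971 * 23.2 / 100 = 26673.272

26673.272 bbl/day


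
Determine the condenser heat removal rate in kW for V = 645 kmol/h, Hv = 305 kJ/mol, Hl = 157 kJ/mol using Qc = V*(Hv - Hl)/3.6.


Qc = 645 * (305 - 157) / 3.6 = 645 * 148 / 3.6 = 26520

26520 kW


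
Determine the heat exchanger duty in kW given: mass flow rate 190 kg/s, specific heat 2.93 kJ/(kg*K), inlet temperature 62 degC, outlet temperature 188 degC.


Q = m_dot * cp * delta_T
delta_T = 188 - 62 = 126 K
Q = 190 * 2.93 * 126
= 556.7 * 126
= 70144.2 kW

70144.2 kW


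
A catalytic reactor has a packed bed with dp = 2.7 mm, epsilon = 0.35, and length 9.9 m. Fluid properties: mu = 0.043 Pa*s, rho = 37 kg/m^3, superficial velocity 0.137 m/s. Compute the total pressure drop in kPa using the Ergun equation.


dp = 2.7 mm = 0.0027 m
Viscous term = 150*0.043*0.137*(1-0.35)^2 / (0.0027^2*0.35^3) = 1194470
Inertial term = 1.75*37*0.137^2*(1-0.35) / (0.0027*0.35^3) = 6823.8
dP/L = 1194470 + 6823.8 = 1201290 Pa/m
dP = 1201290 * 9.9 / 1000 = 11890 kPa

11890 kPa


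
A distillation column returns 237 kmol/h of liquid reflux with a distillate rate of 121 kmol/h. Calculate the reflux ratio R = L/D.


Reflux ratio definition: R = L / D (liquid returned / distillate withdrawn)
L = 237 kmol/h, D = 121 kmol/h
R = 237 / 121 = 1.959

1.959


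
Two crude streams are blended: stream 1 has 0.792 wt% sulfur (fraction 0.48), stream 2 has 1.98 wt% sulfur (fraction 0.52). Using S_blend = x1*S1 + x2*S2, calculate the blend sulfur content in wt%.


Linear sulfur blending: S_blend = x1*S1 + x2*S2
Contribution 1: 0.48 * 0.792 = 0.38016 wt%
Contribution 2: 0.52 * 1.98 = 1.0296 wt%
S_blend = 0.38016 + 1.0296 = 1.40976

1.40976 wt%


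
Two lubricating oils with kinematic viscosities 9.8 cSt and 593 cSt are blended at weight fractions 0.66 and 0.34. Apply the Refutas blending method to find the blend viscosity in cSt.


Refutas method: VBN_i = 14.534*ln(ln(visc_i + 0.8)) + 10.975, blended linearly by mass fraction; since VBN is linear in VBI_i = ln(ln(visc_i + 0.8)) and the fractions sum to 1, blend VBI directly: visc = exp(exp(VBI_blend)) - 0.8
VBI_1 = ln(ln(9.8 + 0.8)) = 0.859023
VBI_2 = ln(ln(593 + 0.8)) = 1.85419
VBI_blend = 0.66 * 0.859023 + 0.34 * 1.85419 = 1.19738
visc_blend = exp(exp(1.19738)) - 0.8 = 26.62

26.62 cSt


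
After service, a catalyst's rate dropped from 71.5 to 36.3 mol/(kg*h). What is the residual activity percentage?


Activity (%) = (rate_used / rate_fresh) * 100
rate_used = 36.3, rate_fresh = 71.5
= (36.3 / 71.5) * 100
= 0.5077 * 100 = 50.77

50.77 %


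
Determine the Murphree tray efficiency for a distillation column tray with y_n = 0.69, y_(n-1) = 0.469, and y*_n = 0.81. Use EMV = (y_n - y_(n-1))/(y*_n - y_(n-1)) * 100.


Murphree vapor efficiency: EMV = (y_n - y_(n-1)) / (y*_n - y_(n-1)) * 100
EMV = (0.69 - 0.469) / (0.81 - 0.469) * 100 = 0.221 / 0.341 * 100 = 64.81

64.81 %


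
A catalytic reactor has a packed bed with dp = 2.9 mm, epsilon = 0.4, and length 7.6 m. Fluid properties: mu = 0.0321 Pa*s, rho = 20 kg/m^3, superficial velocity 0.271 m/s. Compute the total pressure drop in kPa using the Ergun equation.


dp = 2.9 mm = 0.0029 m
Viscous term = 150*0.0321*0.271*(1-0.4)^2 / (0.0029^2*0.4^3) = 872755
Inertial term = 1.75*20*0.271^2*(1-0.4) / (0.0029*0.4^3) = 8309.6
dP/L = 872755 + 8309.6 = 881065 Pa/m
dP = 881065 * 7.6 / 1000 = 6696 kPa

6696 kPa


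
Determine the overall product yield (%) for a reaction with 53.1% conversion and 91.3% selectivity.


Overall yield = conversion (%) * selectivity (%) / 100
Conversion = 53.1%, Selectivity = 91.3%
Y = 53.1 * 91.3 / 100
= 48.4803 %

48.4803 %


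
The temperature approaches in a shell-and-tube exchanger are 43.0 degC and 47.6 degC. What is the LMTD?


LMTD = (dT1 - dT2) / ln(dT1/dT2)
= (43.0 - 47.6) / ln(43.0 / 47.6) = -4.6 / -0.101633 = 45.26

45.26 degC


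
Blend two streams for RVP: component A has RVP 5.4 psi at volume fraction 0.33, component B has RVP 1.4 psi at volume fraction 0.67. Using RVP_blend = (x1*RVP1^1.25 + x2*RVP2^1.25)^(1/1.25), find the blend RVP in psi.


Chevron index: RVP_blend = (sum xi*RVPi^1.25)^(1/1.25)
RVP^1.25 terms: 0.33 * 5.4^1.25 + 0.67 * 1.4^1.25 = 3.73679
RVP_blend = 3.73679^(1/1.25) = 2.871

2.871 psi


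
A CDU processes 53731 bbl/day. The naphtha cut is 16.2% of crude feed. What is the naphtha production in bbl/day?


Crude throughput = 53731 bbl/day
Fraction yield = 16.2%
yield = throughput * fraction / 100
yield = 53731 * 16.2 / 100 = 8704.422

8704.422 bbl/day


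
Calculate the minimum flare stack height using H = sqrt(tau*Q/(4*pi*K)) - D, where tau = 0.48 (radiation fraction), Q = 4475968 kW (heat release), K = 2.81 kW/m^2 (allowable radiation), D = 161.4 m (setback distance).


tau*Q/(4*pi*K) = 0.48 * 4475968 / (4 * pi * 2.81) = 60843.2
sqrt(60843.2) = 246.664
H = 246.664 - 161.4 = 85.26

85.26 m


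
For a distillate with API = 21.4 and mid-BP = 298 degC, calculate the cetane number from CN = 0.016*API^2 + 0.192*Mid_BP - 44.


CN = 0.016 * 21.4^2 + 0.192 * 298 - 44
CN = 7.32736 + 57.216 - 44 = 20.54336

20.54336


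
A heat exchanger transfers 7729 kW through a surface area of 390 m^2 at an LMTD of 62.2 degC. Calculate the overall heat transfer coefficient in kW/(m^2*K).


From Q = U*A*LMTD, U = Q / (A * LMTD)
U = 7729 / (390 * 62.2) = 7729 / 24258 = 0.3186

0.3186 kW/(m^2*K)


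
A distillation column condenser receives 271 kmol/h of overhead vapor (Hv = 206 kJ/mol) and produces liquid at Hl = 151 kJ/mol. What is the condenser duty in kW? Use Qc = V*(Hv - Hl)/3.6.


Qc = 271 * (206 - 151) / 3.6 = 271 * 55 / 3.6 = 4140

4140 kW


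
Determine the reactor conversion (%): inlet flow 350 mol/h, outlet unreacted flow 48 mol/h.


X = (F_in - F_out) / F_in * 100
Moles reacted = 350 - 48 = 302
X = 302 / 350 * 100
= 0.8629 * 100
= 86.29 %

86.29 %


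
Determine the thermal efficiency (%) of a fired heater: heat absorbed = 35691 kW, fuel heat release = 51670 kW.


Furnace efficiency = Q_absorbed / Q_fuel * 100
= 35691 / 51670 * 100 = 69.07

69.07 %


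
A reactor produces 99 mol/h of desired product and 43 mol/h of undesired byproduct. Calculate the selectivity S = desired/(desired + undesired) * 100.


Selectivity = desired / (desired + undesired) * 100
Total products = 99 + 43 = 142 mol/h
S = 99 / 142 * 100
= 0.6972 * 100
= 69.72 %

69.72 %


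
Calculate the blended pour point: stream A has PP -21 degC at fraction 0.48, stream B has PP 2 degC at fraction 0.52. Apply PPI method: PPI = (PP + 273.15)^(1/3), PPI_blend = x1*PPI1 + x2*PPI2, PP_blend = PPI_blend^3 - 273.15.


PPI_1 = (-21 + 273.15)^(1/3) = 6.317613
PPI_2 = (2 + 273.15)^(1/3) = 6.504139
PPI_blend = 0.48 * 6.317613 + 0.52 * 6.504139 = 6.414607
PP_blend = 6.414607^3 - 273.15 = 263.943 - 273.15 = -9.21

-9.21 degC


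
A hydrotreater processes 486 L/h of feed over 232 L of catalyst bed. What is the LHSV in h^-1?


LHSV = volumetric feed rate / catalyst volume
= 486 L/h / 232 L
= 2.095 h^-1

2.095 h^-1


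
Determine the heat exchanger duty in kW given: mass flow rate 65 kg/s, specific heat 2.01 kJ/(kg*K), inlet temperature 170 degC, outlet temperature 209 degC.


Q = m_dot * cp * delta_T
delta_T = 209 - 170 = 39 K
Q = 65 * 2.01 * 39
= 130.65 * 39
= 5095.35 kW

5095.35 kW


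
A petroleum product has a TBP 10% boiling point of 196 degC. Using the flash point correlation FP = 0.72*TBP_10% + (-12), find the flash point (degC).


FP = 0.72 * 196 + (-12) = 129.12

129.12 degC


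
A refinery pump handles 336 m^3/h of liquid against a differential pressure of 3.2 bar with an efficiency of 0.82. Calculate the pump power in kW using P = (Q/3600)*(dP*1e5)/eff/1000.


Q = 336 / 3600 = 0.0933333 m^3/s
P = 0.0933333 * (3.2 * 1e5) / 0.82 / 1000 = 36.42

36.42 kW


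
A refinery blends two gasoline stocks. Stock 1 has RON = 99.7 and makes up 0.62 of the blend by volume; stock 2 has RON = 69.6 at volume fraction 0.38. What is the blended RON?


Linear blending: RON_blend = sum(vi * RONi)
Contribution 1: 0.62 * 99.7 = 61.814
Contribution 2: 0.38 * 69.6 = 26.448
RON_blend = 61.814 + 26.448 = 88.262

88.262


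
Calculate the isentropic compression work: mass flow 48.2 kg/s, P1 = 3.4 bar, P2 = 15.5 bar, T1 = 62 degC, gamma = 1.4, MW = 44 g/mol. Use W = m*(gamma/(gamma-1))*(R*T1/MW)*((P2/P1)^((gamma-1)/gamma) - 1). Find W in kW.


Isentropic work: W = m*(gamma/(gamma-1))*(R*T1/MW)*((P2/P1)^((gamma-1)/gamma) - 1)
T1 = 62 + 273.15 = 335.15 K
Pressure ratio = 15.5 / 3.4 = 4.55882
Exponent = (1.4 - 1)/1.4 = 0.285714
(P2/P1)^exp - 1 = 4.55882^0.285714 - 1 = 0.542565
W = 48.2 * 1.4 / 0.4 * 8.314 * 335.15 / 44 * 0.542565 = 5796

5796 kW


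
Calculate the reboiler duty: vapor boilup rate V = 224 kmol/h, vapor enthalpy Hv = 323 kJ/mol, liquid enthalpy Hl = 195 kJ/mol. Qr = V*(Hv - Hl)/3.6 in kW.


Qr = 224 * (323 - 195) / 3.6 = 224 * 128 / 3.6 = 7964

7964 kW


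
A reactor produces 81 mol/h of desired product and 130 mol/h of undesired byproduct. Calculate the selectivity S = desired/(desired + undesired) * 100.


Selectivity = desired / (desired + undesired) * 100
Total products = 81 + 130 = 211 mol/h
S = 81 / 211 * 100
= 0.3839 * 100
= 38.39 %

38.39 %


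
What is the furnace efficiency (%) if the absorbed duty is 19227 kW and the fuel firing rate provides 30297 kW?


Furnace efficiency = Q_absorbed / Q_fuel * 100
= 19227 / 30297 * 100 = 63.46

63.46 %


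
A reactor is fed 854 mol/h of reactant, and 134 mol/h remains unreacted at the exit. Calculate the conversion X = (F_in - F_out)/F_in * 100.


X = (F_in - F_out) / F_in * 100
Moles reacted = 854 - 134 = 720
X = 720 / 854 * 100
= 0.8431 * 100
= 84.31 %

84.31 %


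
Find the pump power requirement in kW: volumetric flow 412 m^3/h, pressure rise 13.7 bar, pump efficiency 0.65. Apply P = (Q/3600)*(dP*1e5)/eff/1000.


Q = 412 / 3600 = 0.114444 m^3/s
P = 0.114444 * (13.7 * 1e5) / 0.65 / 1000 = 241.2

241.2 kW


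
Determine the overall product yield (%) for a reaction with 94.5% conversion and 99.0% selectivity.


Overall yield = conversion (%) * selectivity (%) / 100
Conversion = 94.5%, Selectivity = 99.0%
Y = 94.5 * 99.0 / 100
= 93.555 %

93.555 %


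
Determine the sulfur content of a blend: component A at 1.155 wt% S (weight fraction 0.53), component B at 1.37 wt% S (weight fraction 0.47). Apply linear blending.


Linear sulfur blending: S_blend = x1*S1 + x2*S2
Contribution 1: 0.53 * 1.155 = 0.61215 wt%
Contribution 2: 0.47 * 1.37 = 0.6439 wt%
S_blend = 0.61215 + 0.6439 = 1.25605

1.25605 wt%


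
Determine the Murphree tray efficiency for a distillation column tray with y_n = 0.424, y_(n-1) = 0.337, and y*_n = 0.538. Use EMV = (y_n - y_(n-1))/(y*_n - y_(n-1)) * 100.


Murphree vapor efficiency: EMV = (y_n - y_(n-1)) / (y*_n - y_(n-1)) * 100
EMV = (0.424 - 0.337) / (0.538 - 0.337) * 100 = 0.087 / 0.201 * 100 = 43.28

43.28 %


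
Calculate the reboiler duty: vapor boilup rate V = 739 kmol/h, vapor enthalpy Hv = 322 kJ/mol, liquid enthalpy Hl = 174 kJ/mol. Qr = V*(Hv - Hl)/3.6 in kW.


Qr = 739 * (322 - 174) / 3.6 = 739 * 148 / 3.6 = 30380

30380 kW


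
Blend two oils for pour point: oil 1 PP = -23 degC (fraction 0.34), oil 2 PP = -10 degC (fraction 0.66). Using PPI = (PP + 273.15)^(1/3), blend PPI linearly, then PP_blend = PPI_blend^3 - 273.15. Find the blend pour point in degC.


PPI_1 = (-23 + 273.15)^(1/3) = 6.300865
PPI_2 = (-10 + 273.15)^(1/3) = 6.408176
PPI_blend = 0.34 * 6.300865 + 0.66 * 6.408176 = 6.37169
PP_blend = 6.37169^3 - 273.15 = 258.6806 - 273.15 = -14.47

-14.47 degC


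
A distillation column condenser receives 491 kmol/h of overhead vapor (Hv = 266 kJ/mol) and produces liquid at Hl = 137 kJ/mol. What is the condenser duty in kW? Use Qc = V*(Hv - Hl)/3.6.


Qc = 491 * (266 - 137) / 3.6 = 491 * 129 / 3.6 = 17590

17590 kW
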